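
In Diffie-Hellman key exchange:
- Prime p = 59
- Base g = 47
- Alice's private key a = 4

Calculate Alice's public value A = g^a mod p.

Step 1: A = g^a mod p = 47^4 mod 59.
  47^1 mod 59 = 47
  47^2 mod 59 = (47 * 47) mod 59 = 26
  47^3 mod 59 = (26 * 47) mod 59 = 42
  47^4 mod 59 = (42 * 47) mod 59 = 27
Result: A = 27.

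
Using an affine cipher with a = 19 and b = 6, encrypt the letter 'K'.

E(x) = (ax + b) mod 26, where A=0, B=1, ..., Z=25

Step 1: Convert 'K' to number: x = 10.
Step 2: E(10) = (19 * 10 + 6) mod 26 = 196 mod 26 = 14.
Step 3: Convert 14 back to letter: O.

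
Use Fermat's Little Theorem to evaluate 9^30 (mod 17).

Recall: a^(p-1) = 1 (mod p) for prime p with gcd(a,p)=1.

Step 1: Since 17 is prime, by Fermat's Little Theorem: 9^16 = 1 (mod 17).
Step 2: Reduce exponent: 30 mod 16 = 14.
Step 3: So 9^30 = 9^14 (mod 17).
Step 4: 9^14 mod 17 = 4.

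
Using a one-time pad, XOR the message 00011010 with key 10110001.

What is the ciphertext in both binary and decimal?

Step 1: Write out the XOR operation bit by bit:
  Message: 00011010
  Key:     10110001
  XOR:     10101011
Step 2: Convert to decimal: 10101011 = 171.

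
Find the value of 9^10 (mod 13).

Step 1: Compute 9^10 mod 13 step by step, reducing modulo 13 at each step.
  9^1 mod 13 = 9
  9^2 mod 13 = (9 * 9) mod 13 = 3
  9^3 mod 13 = (3 * 9) mod 13 = 1
  9^4 mod 13 = (1 * 9) mod 13 = 9
  9^5 mod 13 = (9 * 9) mod 13 = 3
  9^6 mod 13 = (3 * 9) mod 13 = 1
  9^7 mod 13 = (1 * 9) mod 13 = 9
  9^8 mod 13 = (9 * 9) mod 13 = 3
  9^9 mod 13 = (3 * 9) mod 13 = 1
  9^10 mod 13 = (1 * 9) mod 13 = 9
Step 2: Result = 9.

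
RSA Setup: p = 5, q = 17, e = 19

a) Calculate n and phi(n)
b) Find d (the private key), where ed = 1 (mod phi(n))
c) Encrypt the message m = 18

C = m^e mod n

Step 1: n = 5 * 17 = 85.
Step 2: phi(n) = (5-1)(17-1) = 4 * 16 = 64.
Step 3: Find d = 19^(-1) mod 64 = 27.
  Verify: 19 * 27 = 513 = 1 (mod 64).
Step 4: C = 18^19 mod 85 = 52.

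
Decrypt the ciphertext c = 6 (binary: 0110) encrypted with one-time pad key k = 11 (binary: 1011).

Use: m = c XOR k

Step 1: XOR ciphertext with key:
  Ciphertext: 0110
  Key:        1011
  XOR:        1101
Step 2: Plaintext = 1101 = 13 in decimal.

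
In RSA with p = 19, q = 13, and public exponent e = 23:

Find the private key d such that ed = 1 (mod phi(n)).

Step 1: n = 19 * 13 = 247.
Step 2: phi(n) = 18 * 12 = 216.
Step 3: Find d such that 23 * d = 1 (mod 216).
Step 4: d = 23^(-1) mod 216 = 47.
Verification: 23 * 47 = 1081 = 5 * 216 + 1.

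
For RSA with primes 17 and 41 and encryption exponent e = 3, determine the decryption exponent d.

Step 1: n = 17 * 41 = 697.
Step 2: phi(n) = 16 * 40 = 640.
Step 3: Find d such that 3 * d = 1 (mod 640).
Step 4: d = 3^(-1) mod 640 = 427.
Verification: 3 * 427 = 1281 = 2 * 640 + 1.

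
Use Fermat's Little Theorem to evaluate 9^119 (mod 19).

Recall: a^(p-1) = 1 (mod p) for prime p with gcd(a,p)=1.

Step 1: Since 19 is prime, by Fermat's Little Theorem: 9^18 = 1 (mod 19).
Step 2: Reduce exponent: 119 mod 18 = 11.
Step 3: So 9^119 = 9^11 (mod 19).
Step 4: 9^11 mod 19 = 5.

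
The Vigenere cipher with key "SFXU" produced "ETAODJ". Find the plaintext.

Step 1: Extend key: SFXUSF
Step 2: Decrypt each letter (c - k) mod 26:
  E(4) - S(18) = (4-18) mod 26 = 12 = M
  T(19) - F(5) = (19-5) mod 26 = 14 = O
  A(0) - X(23) = (0-23) mod 26 = 3 = D
  O(14) - U(20) = (14-20) mod 26 = 20 = U
  D(3) - S(18) = (3-18) mod 26 = 11 = L
  J(9) - F(5) = (9-5) mod 26 = 4 = E
Plaintext: MODULE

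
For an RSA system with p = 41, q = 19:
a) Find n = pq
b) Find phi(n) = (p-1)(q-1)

Step 1: n = p * q = 41 * 19 = 779.
Step 2: phi(n) = (p-1)(q-1) = 40 * 18 = 720.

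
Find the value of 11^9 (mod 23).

Step 1: Compute 11^9 mod 23 step by step, reducing modulo 23 at each step.
  11^1 mod 23 = 11
  11^2 mod 23 = (11 * 11) mod 23 = 6
  11^3 mod 23 = (6 * 11) mod 23 = 20
  11^4 mod 23 = (20 * 11) mod 23 = 13
  11^5 mod 23 = (13 * 11) mod 23 = 5
  11^6 mod 23 = (5 * 11) mod 23 = 9
  11^7 mod 23 = (9 * 11) mod 23 = 7
  11^8 mod 23 = (7 * 11) mod 23 = 8
  11^9 mod 23 = (8 * 11) mod 23 = 19
Step 2: Result = 19.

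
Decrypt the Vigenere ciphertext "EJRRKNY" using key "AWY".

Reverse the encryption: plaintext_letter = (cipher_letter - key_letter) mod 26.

Step 1: Extend key: AWYAWYA
Step 2: Decrypt each letter (c - k) mod 26:
  E(4) - A(0) = (4-0) mod 26 = 4 = E
  J(9) - W(22) = (9-22) mod 26 = 13 = N
  R(17) - Y(24) = (17-24) mod 26 = 19 = T
  R(17) - A(0) = (17-0) mod 26 = 17 = R
  K(10) - W(22) = (10-22) mod 26 = 14 = O
  N(13) - Y(24) = (13-24) mod 26 = 15 = P
  Y(24) - A(0) = (24-0) mod 26 = 24 = Y
Plaintext: ENTROPY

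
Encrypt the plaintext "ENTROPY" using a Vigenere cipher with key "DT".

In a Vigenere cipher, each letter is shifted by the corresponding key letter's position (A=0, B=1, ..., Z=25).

Step 1: Repeat key to match plaintext length:
  Plaintext: ENTROPY
  Key:       DTDTDTD
Step 2: Encrypt each letter:
  E(4) + D(3) = (4+3) mod 26 = 7 = H
  N(13) + T(19) = (13+19) mod 26 = 6 = G
  T(19) + D(3) = (19+3) mod 26 = 22 = W
  R(17) + T(19) = (17+19) mod 26 = 10 = K
  O(14) + D(3) = (14+3) mod 26 = 17 = R
  P(15) + T(19) = (15+19) mod 26 = 8 = I
  Y(24) + D(3) = (24+3) mod 26 = 1 = B
Ciphertext: HGWKRIB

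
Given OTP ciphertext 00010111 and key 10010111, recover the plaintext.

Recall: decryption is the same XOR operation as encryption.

Step 1: XOR ciphertext with key:
  Ciphertext: 00010111
  Key:        10010111
  XOR:        10000000
Step 2: Plaintext = 10000000 = 128 in decimal.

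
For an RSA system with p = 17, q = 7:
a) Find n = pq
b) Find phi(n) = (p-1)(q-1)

Step 1: n = p * q = 17 * 7 = 119.
Step 2: phi(n) = (p-1)(q-1) = 16 * 6 = 96.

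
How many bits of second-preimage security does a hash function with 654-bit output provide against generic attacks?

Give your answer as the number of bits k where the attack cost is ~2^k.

Step 1: The hash has a 654-bit output.
Step 2: Second-preimage resistance means: given a specific input x, it should be infeasible to find a different y with h(y) = h(x).
With a 654-bit output, a generic search for a second preimage costs about 2^654 evaluations (each trial matches the fixed target with probability 2^-654).
Step 3: Security level = 654 bits.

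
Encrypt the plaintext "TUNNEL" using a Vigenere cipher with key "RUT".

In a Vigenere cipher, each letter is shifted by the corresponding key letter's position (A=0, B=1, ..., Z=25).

Step 1: Repeat key to match plaintext length:
  Plaintext: TUNNEL
  Key:       RUTRUT
Step 2: Encrypt each letter:
  T(19) + R(17) = (19+17) mod 26 = 10 = K
  U(20) + U(20) = (20+20) mod 26 = 14 = O
  N(13) + T(19) = (13+19) mod 26 = 6 = G
  N(13) + R(17) = (13+17) mod 26 = 4 = E
  E(4) + U(20) = (4+20) mod 26 = 24 = Y
  L(11) + T(19) = (11+19) mod 26 = 4 = E
Ciphertext: KOGEYE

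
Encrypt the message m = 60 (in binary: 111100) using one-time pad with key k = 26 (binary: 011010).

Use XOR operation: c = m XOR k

Step 1: Write out the XOR operation bit by bit:
  Message: 111100
  Key:     011010
  XOR:     100110
Step 2: Convert to decimal: 100110 = 38.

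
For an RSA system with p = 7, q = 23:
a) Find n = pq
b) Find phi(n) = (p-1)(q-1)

Step 1: n = p * q = 7 * 23 = 161.
Step 2: phi(n) = (p-1)(q-1) = 6 * 22 = 132.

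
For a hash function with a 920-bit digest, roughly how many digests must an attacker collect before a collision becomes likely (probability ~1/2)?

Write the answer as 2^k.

Step 1: The birthday paradox gives collision probability ~50% after sqrt(2^n) = 2^(n/2) hashes.
Step 2: For 920-bit output: 2^(920/2) = 2^460.
Step 3: Approximately 2^460 hash computations needed.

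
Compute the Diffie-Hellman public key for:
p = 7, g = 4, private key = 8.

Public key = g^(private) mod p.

Step 1: A = g^a mod p = 4^8 mod 7.
  4^1 mod 7 = 4
  4^2 mod 7 = (4 * 4) mod 7 = 2
  4^3 mod 7 = (2 * 4) mod 7 = 1
  4^4 mod 7 = (1 * 4) mod 7 = 4
  4^5 mod 7 = (4 * 4) mod 7 = 2
  4^6 mod 7 = (2 * 4) mod 7 = 1
  4^7 mod 7 = (1 * 4) mod 7 = 4
  4^8 mod 7 = (4 * 4) mod 7 = 2
Result: A = 2.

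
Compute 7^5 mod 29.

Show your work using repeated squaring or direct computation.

Step 1: Compute 7^5 mod 29 step by step, reducing modulo 29 at each step.
  7^1 mod 29 = 7
  7^2 mod 29 = (7 * 7) mod 29 = 20
  7^3 mod 29 = (20 * 7) mod 29 = 24
  7^4 mod 29 = (24 * 7) mod 29 = 23
  7^5 mod 29 = (23 * 7) mod 29 = 16
Step 2: Result = 16.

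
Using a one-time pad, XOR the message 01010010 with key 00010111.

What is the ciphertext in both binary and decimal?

Step 1: Write out the XOR operation bit by bit:
  Message: 01010010
  Key:     00010111
  XOR:     01000101
Step 2: Convert to decimal: 01000101 = 69.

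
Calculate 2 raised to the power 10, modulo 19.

Step 1: Compute 2^10 mod 19 step by step, reducing modulo 19 at each step.
  2^1 mod 19 = 2
  2^2 mod 19 = (2 * 2) mod 19 = 4
  2^3 mod 19 = (4 * 2) mod 19 = 8
  2^4 mod 19 = (8 * 2) mod 19 = 16
  2^5 mod 19 = (16 * 2) mod 19 = 13
  2^6 mod 19 = (13 * 2) mod 19 = 7
  2^7 mod 19 = (7 * 2) mod 19 = 14
  2^8 mod 19 = (14 * 2) mod 19 = 9
  2^9 mod 19 = (9 * 2) mod 19 = 18
  2^10 mod 19 = (18 * 2) mod 19 = 17
Step 2: Result = 17.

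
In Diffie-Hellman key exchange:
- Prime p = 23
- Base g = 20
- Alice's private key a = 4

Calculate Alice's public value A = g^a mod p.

Step 1: A = g^a mod p = 20^4 mod 23.
  20^1 mod 23 = 20
  20^2 mod 23 = (20 * 20) mod 23 = 9
  20^3 mod 23 = (9 * 20) mod 23 = 19
  20^4 mod 23 = (19 * 20) mod 23 = 12
Result: A = 12.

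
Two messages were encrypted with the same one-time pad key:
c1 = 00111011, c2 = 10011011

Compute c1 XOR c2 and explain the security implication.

Step 1: c1 XOR c2 = (m1 XOR k) XOR (m2 XOR k).
Step 2: By XOR associativity/commutativity: = m1 XOR m2 XOR k XOR k = m1 XOR m2.
Step 3: 00111011 XOR 10011011 = 10100000 = 160.
Step 4: The key cancels out! An attacker learns m1 XOR m2 = 160, revealing the relationship between plaintexts.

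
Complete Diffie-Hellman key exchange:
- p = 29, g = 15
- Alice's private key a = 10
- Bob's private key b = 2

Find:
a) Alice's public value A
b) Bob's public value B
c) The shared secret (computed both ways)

Step 1: A = g^a mod p = 15^10 mod 29 = 13.
Step 2: B = g^b mod p = 15^2 mod 29 = 22.
Step 3: Alice computes s = B^a mod p = 22^10 mod 29 = 24.
Step 4: Bob computes s = A^b mod p = 13^2 mod 29 = 24.
Both sides agree: shared secret = 24.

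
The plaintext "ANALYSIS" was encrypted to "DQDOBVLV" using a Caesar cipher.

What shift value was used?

Step 1: Compare first letters: A (position 0) -> D (position 3).
Step 2: Shift = (3 - 0) mod 26 = 3.
The shift value is 3.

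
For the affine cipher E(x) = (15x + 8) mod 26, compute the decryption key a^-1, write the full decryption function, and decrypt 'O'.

Step 1: Find a^-1, the modular inverse of 15 mod 26.
Step 2: We need 15 * a^-1 = 1 (mod 26).
Step 3: 15 * 7 = 105 = 4 * 26 + 1, so a^-1 = 7.
Step 4: D(y) = 7(y - 8) mod 26.
Step 5: Apply to 'O' (y = 14): D(14) = 7 * (14 - 8) mod 26 = 7 * 6 mod 26 = 16 -> 'Q'.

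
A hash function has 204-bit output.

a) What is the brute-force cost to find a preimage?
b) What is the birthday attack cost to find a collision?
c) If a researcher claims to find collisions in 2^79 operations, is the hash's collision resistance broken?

Step 1: Preimage resistance requires brute-force of 2^204 operations.
Step 2: Collision resistance (birthday bound) = 2^(204/2) = 2^102.
Step 3: The claimed attack costs 2^79 operations.
Step 4: Since 2^79 < 2^102, the claimed attack beats the generic birthday bound, so collision resistance is broken.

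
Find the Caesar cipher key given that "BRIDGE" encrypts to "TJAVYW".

Step 1: Compare first letters: B (position 1) -> T (position 19).
Step 2: Shift = (19 - 1) mod 26 = 18.
The shift value is 18.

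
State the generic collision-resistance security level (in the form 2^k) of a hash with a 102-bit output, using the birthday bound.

Step 1: The birthday paradox gives collision probability ~50% after sqrt(2^n) = 2^(n/2) hashes.
Step 2: For 102-bit output: 2^(102/2) = 2^51.
Step 3: Approximately 2^51 hash computations needed.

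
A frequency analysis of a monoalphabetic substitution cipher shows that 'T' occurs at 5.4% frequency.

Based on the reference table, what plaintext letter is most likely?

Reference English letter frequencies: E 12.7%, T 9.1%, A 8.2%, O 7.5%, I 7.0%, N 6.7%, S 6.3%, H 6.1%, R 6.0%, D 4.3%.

Step 1: The observed frequency is 5.4%.
Step 2: Compare with English frequencies:
  E: 12.7% (difference: 7.3%)
  T: 9.1% (difference: 3.7%)
  A: 8.2% (difference: 2.8%)
  O: 7.5% (difference: 2.1%)
  I: 7.0% (difference: 1.6%)
  N: 6.7% (difference: 1.3%)
  S: 6.3% (difference: 0.9%)
  H: 6.1% (difference: 0.7%)
  R: 6.0% (difference: 0.6%) <-- closest
  D: 4.3% (difference: 1.1%)
Step 3: 'T' most likely represents 'R' (frequency 6.0%).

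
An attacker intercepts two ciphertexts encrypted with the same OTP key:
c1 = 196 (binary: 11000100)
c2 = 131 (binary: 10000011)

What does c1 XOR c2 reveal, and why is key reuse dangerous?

Step 1: c1 XOR c2 = (m1 XOR k) XOR (m2 XOR k).
Step 2: By XOR associativity/commutativity: = m1 XOR m2 XOR k XOR k = m1 XOR m2.
Step 3: 11000100 XOR 10000011 = 01000111 = 71.
Step 4: The key cancels out! An attacker learns m1 XOR m2 = 71, revealing the relationship between plaintexts.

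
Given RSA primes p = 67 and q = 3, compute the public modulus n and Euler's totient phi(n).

Step 1: n = p * q = 67 * 3 = 201.
Step 2: phi(n) = (p-1)(q-1) = 66 * 2 = 132.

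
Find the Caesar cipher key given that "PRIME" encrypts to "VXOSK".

Step 1: Compare first letters: P (position 15) -> V (position 21).
Step 2: Shift = (21 - 15) mod 26 = 6.
The shift value is 6.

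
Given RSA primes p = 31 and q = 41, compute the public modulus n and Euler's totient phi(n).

Step 1: n = p * q = 31 * 41 = 1271.
Step 2: phi(n) = (p-1)(q-1) = 30 * 40 = 1200.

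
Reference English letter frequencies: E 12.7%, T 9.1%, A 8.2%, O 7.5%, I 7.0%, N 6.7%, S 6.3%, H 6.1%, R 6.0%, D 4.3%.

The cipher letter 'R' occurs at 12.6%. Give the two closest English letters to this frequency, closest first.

Step 1: Observed frequency of 'R' is 12.6%.
Step 2: Compute distances to each reference frequency and sort:
  E (12.7%): difference = 0.1% <-- BEST
  T (9.1%): difference = 3.5% <-- RUNNER-UP
  A (8.2%): difference = 4.4%
  O (7.5%): difference = 5.1%
  I (7.0%): difference = 5.6%
Step 3: Most likely is 'E' (12.7%, diff 0.1%); second most likely is 'T' (9.1%, diff 3.5%).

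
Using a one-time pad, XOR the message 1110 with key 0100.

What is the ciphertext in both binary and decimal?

Step 1: Write out the XOR operation bit by bit:
  Message: 1110
  Key:     0100
  XOR:     1010
Step 2: Convert to decimal: 1010 = 10.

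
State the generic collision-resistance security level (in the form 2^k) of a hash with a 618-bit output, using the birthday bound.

Step 1: The birthday paradox gives collision probability ~50% after sqrt(2^n) = 2^(n/2) hashes.
Step 2: For 618-bit output: 2^(618/2) = 2^309.
Step 3: Approximately 2^309 hash computations needed.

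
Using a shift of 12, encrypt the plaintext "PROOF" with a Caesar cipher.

Step 1: For each letter, shift forward by 12 positions (mod 26).
  P (position 15) -> position (15+12) mod 26 = 1 -> B
  R (position 17) -> position (17+12) mod 26 = 3 -> D
  O (position 14) -> position (14+12) mod 26 = 0 -> A
  O (position 14) -> position (14+12) mod 26 = 0 -> A
  F (position 5) -> position (5+12) mod 26 = 17 -> R
Result: BDAAR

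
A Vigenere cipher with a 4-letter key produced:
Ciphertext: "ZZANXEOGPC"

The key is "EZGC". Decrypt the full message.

Step 1: Key 'EZGC' has length 4. Extended key: EZGCEZGCEZ
Step 2: Decrypt each position:
  Z(25) - E(4) = 21 = V
  Z(25) - Z(25) = 0 = A
  A(0) - G(6) = 20 = U
  N(13) - C(2) = 11 = L
  X(23) - E(4) = 19 = T
  E(4) - Z(25) = 5 = F
  O(14) - G(6) = 8 = I
  G(6) - C(2) = 4 = E
  P(15) - E(4) = 11 = L
  C(2) - Z(25) = 3 = D
Plaintext: VAULTFIELD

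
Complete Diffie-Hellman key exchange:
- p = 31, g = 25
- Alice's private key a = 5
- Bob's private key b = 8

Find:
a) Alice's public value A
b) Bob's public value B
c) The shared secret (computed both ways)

Step 1: A = g^a mod p = 25^5 mod 31 = 5.
Step 2: B = g^b mod p = 25^8 mod 31 = 5.
Step 3: Alice computes s = B^a mod p = 5^5 mod 31 = 25.
Step 4: Bob computes s = A^b mod p = 5^8 mod 31 = 25.
Both sides agree: shared secret = 25.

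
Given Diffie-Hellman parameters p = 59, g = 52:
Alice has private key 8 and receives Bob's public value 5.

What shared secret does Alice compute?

Step 1: s = B^a mod p = 5^8 mod 59.
  5^1 mod 59 = 5
  5^2 mod 59 = (5 * 5) mod 59 = 25
  5^3 mod 59 = (25 * 5) mod 59 = 7
  5^4 mod 59 = (7 * 5) mod 59 = 35
  5^5 mod 59 = (35 * 5) mod 59 = 57
  5^6 mod 59 = (57 * 5) mod 59 = 49
  5^7 mod 59 = (49 * 5) mod 59 = 9
  5^8 mod 59 = (9 * 5) mod 59 = 45
Result: shared secret = 45.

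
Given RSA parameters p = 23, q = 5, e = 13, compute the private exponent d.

Step 1: n = 23 * 5 = 115.
Step 2: phi(n) = 22 * 4 = 88.
Step 3: Find d such that 13 * d = 1 (mod 88).
Step 4: d = 13^(-1) mod 88 = 61.
Verification: 13 * 61 = 793 = 9 * 88 + 1.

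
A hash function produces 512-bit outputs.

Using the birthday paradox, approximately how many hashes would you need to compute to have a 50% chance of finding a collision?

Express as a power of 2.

Step 1: The birthday paradox gives collision probability ~50% after sqrt(2^n) = 2^(n/2) hashes.
Step 2: For 512-bit output: 2^(512/2) = 2^256.
Step 3: Approximately 2^256 hash computations needed.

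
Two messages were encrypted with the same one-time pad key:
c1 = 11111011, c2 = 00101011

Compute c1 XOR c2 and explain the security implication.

Step 1: c1 XOR c2 = (m1 XOR k) XOR (m2 XOR k).
Step 2: By XOR associativity/commutativity: = m1 XOR m2 XOR k XOR k = m1 XOR m2.
Step 3: 11111011 XOR 00101011 = 11010000 = 208.
Step 4: The key cancels out! An attacker learns m1 XOR m2 = 208, revealing the relationship between plaintexts.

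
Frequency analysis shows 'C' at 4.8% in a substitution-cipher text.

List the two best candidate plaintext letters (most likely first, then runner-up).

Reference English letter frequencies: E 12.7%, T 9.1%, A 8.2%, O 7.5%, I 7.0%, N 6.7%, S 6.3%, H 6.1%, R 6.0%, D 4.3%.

Step 1: Observed frequency of 'C' is 4.8%.
Step 2: Compute distances to each reference frequency and sort:
  D (4.3%): difference = 0.5% <-- BEST
  R (6.0%): difference = 1.2% <-- RUNNER-UP
  H (6.1%): difference = 1.3%
  S (6.3%): difference = 1.5%
  N (6.7%): difference = 1.9%
Step 3: Most likely is 'D' (4.3%, diff 0.5%); second most likely is 'R' (6.0%, diff 1.2%).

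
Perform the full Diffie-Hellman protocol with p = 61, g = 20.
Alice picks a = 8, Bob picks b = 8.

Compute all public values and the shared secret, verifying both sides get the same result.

Step 1: A = g^a mod p = 20^8 mod 61 = 9.
Step 2: B = g^b mod p = 20^8 mod 61 = 9.
Step 3: Alice computes s = B^a mod p = 9^8 mod 61 = 58.
Step 4: Bob computes s = A^b mod p = 9^8 mod 61 = 58.
Both sides agree: shared secret = 58.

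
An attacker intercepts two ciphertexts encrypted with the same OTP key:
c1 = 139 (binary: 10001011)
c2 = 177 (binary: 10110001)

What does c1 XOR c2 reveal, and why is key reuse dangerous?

Step 1: c1 XOR c2 = (m1 XOR k) XOR (m2 XOR k).
Step 2: By XOR associativity/commutativity: = m1 XOR m2 XOR k XOR k = m1 XOR m2.
Step 3: 10001011 XOR 10110001 = 00111010 = 58.
Step 4: The key cancels out! An attacker learns m1 XOR m2 = 58, revealing the relationship between plaintexts.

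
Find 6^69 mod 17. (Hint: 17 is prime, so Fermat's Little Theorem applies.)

Step 1: Since 17 is prime, by Fermat's Little Theorem: 6^16 = 1 (mod 17).
Step 2: Reduce exponent: 69 mod 16 = 5.
Step 3: So 6^69 = 6^5 (mod 17).
Step 4: 6^5 mod 17 = 7.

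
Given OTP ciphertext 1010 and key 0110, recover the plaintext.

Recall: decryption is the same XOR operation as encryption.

Step 1: XOR ciphertext with key:
  Ciphertext: 1010
  Key:        0110
  XOR:        1100
Step 2: Plaintext = 1100 = 12 in decimal.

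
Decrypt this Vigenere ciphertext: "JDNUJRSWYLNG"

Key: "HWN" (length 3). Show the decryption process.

Step 1: Key 'HWN' has length 3. Extended key: HWNHWNHWNHWN
Step 2: Decrypt each position:
  J(9) - H(7) = 2 = C
  D(3) - W(22) = 7 = H
  N(13) - N(13) = 0 = A
  U(20) - H(7) = 13 = N
  J(9) - W(22) = 13 = N
  R(17) - N(13) = 4 = E
  S(18) - H(7) = 11 = L
  W(22) - W(22) = 0 = A
  Y(24) - N(13) = 11 = L
  L(11) - H(7) = 4 = E
  N(13) - W(22) = 17 = R
  G(6) - N(13) = 19 = T
Plaintext: CHANNELALERT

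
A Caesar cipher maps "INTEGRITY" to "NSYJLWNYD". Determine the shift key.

Step 1: Compare first letters: I (position 8) -> N (position 13).
Step 2: Shift = (13 - 8) mod 26 = 5.
The shift value is 5.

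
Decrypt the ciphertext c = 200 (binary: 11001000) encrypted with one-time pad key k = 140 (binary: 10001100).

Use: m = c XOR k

Step 1: XOR ciphertext with key:
  Ciphertext: 11001000
  Key:        10001100
  XOR:        01000100
Step 2: Plaintext = 01000100 = 68 in decimal.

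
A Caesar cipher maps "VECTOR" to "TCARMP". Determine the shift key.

Step 1: Compare first letters: V (position 21) -> T (position 19).
Step 2: Shift = (19 - 21) mod 26 = 24.
The shift value is 24.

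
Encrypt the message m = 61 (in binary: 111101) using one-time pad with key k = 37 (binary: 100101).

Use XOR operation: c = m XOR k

Step 1: Write out the XOR operation bit by bit:
  Message: 111101
  Key:     100101
  XOR:     011000
Step 2: Convert to decimal: 011000 = 24.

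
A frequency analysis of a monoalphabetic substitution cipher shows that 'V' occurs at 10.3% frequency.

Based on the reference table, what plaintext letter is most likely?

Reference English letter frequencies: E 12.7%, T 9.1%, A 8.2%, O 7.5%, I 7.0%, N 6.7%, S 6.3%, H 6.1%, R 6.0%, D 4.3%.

Step 1: The observed frequency is 10.3%.
Step 2: Compare with English frequencies:
  E: 12.7% (difference: 2.4%)
  T: 9.1% (difference: 1.2%) <-- closest
  A: 8.2% (difference: 2.1%)
  O: 7.5% (difference: 2.8%)
  I: 7.0% (difference: 3.3%)
  N: 6.7% (difference: 3.6%)
  S: 6.3% (difference: 4.0%)
  H: 6.1% (difference: 4.2%)
  R: 6.0% (difference: 4.3%)
  D: 4.3% (difference: 6.0%)
Step 3: 'V' most likely represents 'T' (frequency 9.1%).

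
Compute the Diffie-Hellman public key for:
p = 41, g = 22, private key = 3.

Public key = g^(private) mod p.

Step 1: A = g^a mod p = 22^3 mod 41.
  22^1 mod 41 = 22
  22^2 mod 41 = (22 * 22) mod 41 = 33
  22^3 mod 41 = (33 * 22) mod 41 = 29
Result: A = 29.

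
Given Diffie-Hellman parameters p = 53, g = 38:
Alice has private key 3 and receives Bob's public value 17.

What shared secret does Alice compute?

Step 1: s = B^a mod p = 17^3 mod 53.
  17^1 mod 53 = 17
  17^2 mod 53 = (17 * 17) mod 53 = 24
  17^3 mod 53 = (24 * 17) mod 53 = 37
Result: shared secret = 37.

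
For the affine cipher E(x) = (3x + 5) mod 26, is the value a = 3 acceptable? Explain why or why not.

Step 1: Compute gcd(3, 26).
Step 2: gcd(3, 26) = 1.
Since gcd = 1, 3 is coprime with 26, so it is a valid key.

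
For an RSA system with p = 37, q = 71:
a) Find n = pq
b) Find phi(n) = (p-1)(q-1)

Step 1: n = p * q = 37 * 71 = 2627.
Step 2: phi(n) = (p-1)(q-1) = 36 * 70 = 2520.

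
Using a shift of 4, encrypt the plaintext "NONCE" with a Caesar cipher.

Step 1: For each letter, shift forward by 4 positions (mod 26).
  N (position 13) -> position (13+4) mod 26 = 17 -> R
  O (position 14) -> position (14+4) mod 26 = 18 -> S
  N (position 13) -> position (13+4) mod 26 = 17 -> R
  C (position 2) -> position (2+4) mod 26 = 6 -> G
  E (position 4) -> position (4+4) mod 26 = 8 -> I
Result: RSRGI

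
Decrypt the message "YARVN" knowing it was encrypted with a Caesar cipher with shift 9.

Step 1: Reverse the shift by subtracting 9 from each letter position.
  Y (position 24) -> position (24-9) mod 26 = 15 -> P
  A (position 0) -> position (0-9) mod 26 = 17 -> R
  R (position 17) -> position (17-9) mod 26 = 8 -> I
  V (position 21) -> position (21-9) mod 26 = 12 -> M
  N (position 13) -> position (13-9) mod 26 = 4 -> E
Decrypted message: PRIME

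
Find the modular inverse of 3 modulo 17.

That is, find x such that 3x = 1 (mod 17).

Step 1: We need x such that 3 * x = 1 (mod 17).
Step 2: Using the extended Euclidean algorithm or trial:
  3 * 6 = 18 = 1 * 17 + 1.
Step 3: Since 18 mod 17 = 1, the inverse is x = 6.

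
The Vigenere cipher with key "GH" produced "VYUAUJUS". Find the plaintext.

Step 1: Extend key: GHGHGHGH
Step 2: Decrypt each letter (c - k) mod 26:
  V(21) - G(6) = (21-6) mod 26 = 15 = P
  Y(24) - H(7) = (24-7) mod 26 = 17 = R
  U(20) - G(6) = (20-6) mod 26 = 14 = O
  A(0) - H(7) = (0-7) mod 26 = 19 = T
  U(20) - G(6) = (20-6) mod 26 = 14 = O
  J(9) - H(7) = (9-7) mod 26 = 2 = C
  U(20) - G(6) = (20-6) mod 26 = 14 = O
  S(18) - H(7) = (18-7) mod 26 = 11 = L
Plaintext: PROTOCOL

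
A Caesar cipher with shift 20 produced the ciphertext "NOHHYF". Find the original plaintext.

Step 1: Reverse the shift by subtracting 20 from each letter position.
  N (position 13) -> position (13-20) mod 26 = 19 -> T
  O (position 14) -> position (14-20) mod 26 = 20 -> U
  H (position 7) -> position (7-20) mod 26 = 13 -> N
  H (position 7) -> position (7-20) mod 26 = 13 -> N
  Y (position 24) -> position (24-20) mod 26 = 4 -> E
  F (position 5) -> position (5-20) mod 26 = 11 -> L
Decrypted message: TUNNEL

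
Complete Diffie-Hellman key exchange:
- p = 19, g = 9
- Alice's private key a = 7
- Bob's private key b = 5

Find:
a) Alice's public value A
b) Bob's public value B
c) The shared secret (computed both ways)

Step 1: A = g^a mod p = 9^7 mod 19 = 4.
Step 2: B = g^b mod p = 9^5 mod 19 = 16.
Step 3: Alice computes s = B^a mod p = 16^7 mod 19 = 17.
Step 4: Bob computes s = A^b mod p = 4^5 mod 19 = 17.
Both sides agree: shared secret = 17.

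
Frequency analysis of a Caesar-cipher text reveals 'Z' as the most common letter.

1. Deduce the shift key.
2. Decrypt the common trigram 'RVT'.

Step 1: In English, 'E' is the most frequent letter (12.7%).
Step 2: The most frequent ciphertext letter is 'Z' (position 25).
Step 3: Shift = (25 - 4) mod 26 = 21.
Step 4: Decrypt 'RVT' by shifting back 21:
  R -> W
  V -> A
  T -> Y
Step 5: 'RVT' decrypts to 'WAY'.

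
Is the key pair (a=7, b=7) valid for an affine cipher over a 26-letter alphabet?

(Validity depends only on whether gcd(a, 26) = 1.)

Step 1: Compute gcd(7, 26).
Step 2: gcd(7, 26) = 1.
Since gcd = 1, 7 is coprime with 26, so it is a valid key.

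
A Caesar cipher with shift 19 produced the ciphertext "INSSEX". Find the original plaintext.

Step 1: Reverse the shift by subtracting 19 from each letter position.
  I (position 8) -> position (8-19) mod 26 = 15 -> P
  N (position 13) -> position (13-19) mod 26 = 20 -> U
  S (position 18) -> position (18-19) mod 26 = 25 -> Z
  S (position 18) -> position (18-19) mod 26 = 25 -> Z
  E (position 4) -> position (4-19) mod 26 = 11 -> L
  X (position 23) -> position (23-19) mod 26 = 4 -> E
Decrypted message: PUZZLE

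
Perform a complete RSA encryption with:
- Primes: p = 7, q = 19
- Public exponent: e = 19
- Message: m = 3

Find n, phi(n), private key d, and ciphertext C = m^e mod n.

Step 1: n = 7 * 19 = 133.
Step 2: phi(n) = (7-1)(19-1) = 6 * 18 = 108.
Step 3: Find d = 19^(-1) mod 108 = 91.
  Verify: 19 * 91 = 1729 = 1 (mod 108).
Step 4: C = 3^19 mod 133 = 3.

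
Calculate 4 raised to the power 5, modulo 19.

Step 1: Compute 4^5 mod 19 step by step, reducing modulo 19 at each step.
  4^1 mod 19 = 4
  4^2 mod 19 = (4 * 4) mod 19 = 16
  4^3 mod 19 = (16 * 4) mod 19 = 7
  4^4 mod 19 = (7 * 4) mod 19 = 9
  4^5 mod 19 = (9 * 4) mod 19 = 17
Step 2: Result = 17.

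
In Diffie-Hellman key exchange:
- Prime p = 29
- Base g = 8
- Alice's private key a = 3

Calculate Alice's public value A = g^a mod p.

Step 1: A = g^a mod p = 8^3 mod 29.
  8^1 mod 29 = 8
  8^2 mod 29 = (8 * 8) mod 29 = 6
  8^3 mod 29 = (6 * 8) mod 29 = 19
Result: A = 19.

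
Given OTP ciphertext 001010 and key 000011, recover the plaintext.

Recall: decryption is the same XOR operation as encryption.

Step 1: XOR ciphertext with key:
  Ciphertext: 001010
  Key:        000011
  XOR:        001001
Step 2: Plaintext = 001001 = 9 in decimal.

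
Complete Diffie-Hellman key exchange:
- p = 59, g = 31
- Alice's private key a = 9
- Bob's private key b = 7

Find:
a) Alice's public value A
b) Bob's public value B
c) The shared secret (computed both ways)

Step 1: A = g^a mod p = 31^9 mod 59 = 54.
Step 2: B = g^b mod p = 31^7 mod 59 = 24.
Step 3: Alice computes s = B^a mod p = 24^9 mod 59 = 50.
Step 4: Bob computes s = A^b mod p = 54^7 mod 59 = 50.
Both sides agree: shared secret = 50.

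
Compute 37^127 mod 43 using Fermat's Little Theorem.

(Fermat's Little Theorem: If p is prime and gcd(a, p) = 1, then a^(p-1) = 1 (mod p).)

Step 1: Since 43 is prime, by Fermat's Little Theorem: 37^42 = 1 (mod 43).
Step 2: Reduce exponent: 127 mod 42 = 1.
Step 3: So 37^127 = 37^1 (mod 43).
Step 4: 37^1 mod 43 = 37.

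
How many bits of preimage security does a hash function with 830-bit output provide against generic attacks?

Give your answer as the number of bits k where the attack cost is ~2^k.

Step 1: The hash has a 830-bit output.
Step 2: Preimage resistance means: given a digest h(x), it should be infeasible to find any input that hashes to it.
With a 830-bit output there are 2^830 possible digests, so a generic brute-force preimage search costs about 2^830 evaluations.
Step 3: Security level = 830 bits.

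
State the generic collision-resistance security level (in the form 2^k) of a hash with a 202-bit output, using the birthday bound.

Step 1: The birthday paradox gives collision probability ~50% after sqrt(2^n) = 2^(n/2) hashes.
Step 2: For 202-bit output: 2^(202/2) = 2^101.
Step 3: Approximately 2^101 hash computations needed.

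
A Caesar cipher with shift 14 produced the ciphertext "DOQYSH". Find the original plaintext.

Step 1: Reverse the shift by subtracting 14 from each letter position.
  D (position 3) -> position (3-14) mod 26 = 15 -> P
  O (position 14) -> position (14-14) mod 26 = 0 -> A
  Q (position 16) -> position (16-14) mod 26 = 2 -> C
  Y (position 24) -> position (24-14) mod 26 = 10 -> K
  S (position 18) -> position (18-14) mod 26 = 4 -> E
  H (position 7) -> position (7-14) mod 26 = 19 -> T
Decrypted message: PACKET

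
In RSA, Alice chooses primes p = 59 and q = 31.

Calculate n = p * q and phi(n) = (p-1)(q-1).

Step 1: n = p * q = 59 * 31 = 1829.
Step 2: phi(n) = (p-1)(q-1) = 58 * 30 = 1740.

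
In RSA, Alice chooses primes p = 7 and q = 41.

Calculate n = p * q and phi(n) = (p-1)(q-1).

Step 1: n = p * q = 7 * 41 = 287.
Step 2: phi(n) = (p-1)(q-1) = 6 * 40 = 240.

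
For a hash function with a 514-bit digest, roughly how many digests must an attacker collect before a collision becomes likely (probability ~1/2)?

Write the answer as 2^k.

Step 1: The birthday paradox gives collision probability ~50% after sqrt(2^n) = 2^(n/2) hashes.
Step 2: For 514-bit output: 2^(514/2) = 2^257.
Step 3: Approximately 2^257 hash computations needed.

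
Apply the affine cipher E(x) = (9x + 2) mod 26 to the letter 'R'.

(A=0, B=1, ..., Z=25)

Step 1: Convert 'R' to number: x = 17.
Step 2: E(17) = (9 * 17 + 2) mod 26 = 155 mod 26 = 25.
Step 3: Convert 25 back to letter: Z.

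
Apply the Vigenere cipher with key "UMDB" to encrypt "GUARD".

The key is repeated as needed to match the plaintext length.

Step 1: Repeat key to match plaintext length:
  Plaintext: GUARD
  Key:       UMDBU
Step 2: Encrypt each letter:
  G(6) + U(20) = (6+20) mod 26 = 0 = A
  U(20) + M(12) = (20+12) mod 26 = 6 = G
  A(0) + D(3) = (0+3) mod 26 = 3 = D
  R(17) + B(1) = (17+1) mod 26 = 18 = S
  D(3) + U(20) = (3+20) mod 26 = 23 = X
Ciphertext: AGDSX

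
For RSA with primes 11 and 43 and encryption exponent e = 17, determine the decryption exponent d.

Step 1: n = 11 * 43 = 473.
Step 2: phi(n) = 10 * 42 = 420.
Step 3: Find d such that 17 * d = 1 (mod 420).
Step 4: d = 17^(-1) mod 420 = 173.
Verification: 17 * 173 = 2941 = 7 * 420 + 1.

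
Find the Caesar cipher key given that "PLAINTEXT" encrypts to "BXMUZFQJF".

Step 1: Compare first letters: P (position 15) -> B (position 1).
Step 2: Shift = (1 - 15) mod 26 = 12.
The shift value is 12.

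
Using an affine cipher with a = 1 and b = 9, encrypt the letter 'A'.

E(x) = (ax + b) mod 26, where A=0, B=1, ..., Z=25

Step 1: Convert 'A' to number: x = 0.
Step 2: E(0) = (1 * 0 + 9) mod 26 = 9 mod 26 = 9.
Step 3: Convert 9 back to letter: J.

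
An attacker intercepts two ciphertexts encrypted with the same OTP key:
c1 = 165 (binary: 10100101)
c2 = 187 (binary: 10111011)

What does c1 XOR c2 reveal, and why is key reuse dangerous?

Step 1: c1 XOR c2 = (m1 XOR k) XOR (m2 XOR k).
Step 2: By XOR associativity/commutativity: = m1 XOR m2 XOR k XOR k = m1 XOR m2.
Step 3: 10100101 XOR 10111011 = 00011110 = 30.
Step 4: The key cancels out! An attacker learns m1 XOR m2 = 30, revealing the relationship between plaintexts.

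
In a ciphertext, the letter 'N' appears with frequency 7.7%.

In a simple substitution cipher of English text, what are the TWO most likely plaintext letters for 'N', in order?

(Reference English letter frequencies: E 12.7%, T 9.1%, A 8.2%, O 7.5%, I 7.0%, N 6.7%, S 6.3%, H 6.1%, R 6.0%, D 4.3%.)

Step 1: Observed frequency of 'N' is 7.7%.
Step 2: Compute distances to each reference frequency and sort:
  O (7.5%): difference = 0.2% <-- BEST
  A (8.2%): difference = 0.5% <-- RUNNER-UP
  I (7.0%): difference = 0.7%
  N (6.7%): difference = 1.0%
  T (9.1%): difference = 1.4%
Step 3: Most likely is 'O' (7.5%, diff 0.2%); second most likely is 'A' (8.2%, diff 0.5%).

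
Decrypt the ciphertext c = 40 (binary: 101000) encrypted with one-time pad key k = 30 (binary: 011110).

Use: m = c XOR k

Step 1: XOR ciphertext with key:
  Ciphertext: 101000
  Key:        011110
  XOR:        110110
Step 2: Plaintext = 110110 = 54 in decimal.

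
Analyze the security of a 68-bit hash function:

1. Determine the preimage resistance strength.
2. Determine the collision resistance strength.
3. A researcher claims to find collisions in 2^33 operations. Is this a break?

Step 1: Preimage resistance requires brute-force of 2^68 operations.
Step 2: Collision resistance (birthday bound) = 2^(68/2) = 2^34.
Step 3: The claimed attack costs 2^33 operations.
Step 4: Since 2^33 < 2^34, the claimed attack beats the generic birthday bound, so collision resistance is broken.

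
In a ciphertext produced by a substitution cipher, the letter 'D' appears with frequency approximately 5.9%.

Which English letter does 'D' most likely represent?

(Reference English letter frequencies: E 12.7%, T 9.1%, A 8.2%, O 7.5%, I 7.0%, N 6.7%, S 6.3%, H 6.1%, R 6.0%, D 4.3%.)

Step 1: The observed frequency is 5.9%.
Step 2: Compare with English frequencies:
  E: 12.7% (difference: 6.8%)
  T: 9.1% (difference: 3.2%)
  A: 8.2% (difference: 2.3%)
  O: 7.5% (difference: 1.6%)
  I: 7.0% (difference: 1.1%)
  N: 6.7% (difference: 0.8%)
  S: 6.3% (difference: 0.4%)
  H: 6.1% (difference: 0.2%)
  R: 6.0% (difference: 0.1%) <-- closest
  D: 4.3% (difference: 1.6%)
Step 3: 'D' most likely represents 'R' (frequency 6.0%).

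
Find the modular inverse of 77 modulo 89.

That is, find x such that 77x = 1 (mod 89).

Step 1: We need x such that 77 * x = 1 (mod 89).
Step 2: Using the extended Euclidean algorithm or trial:
  77 * 37 = 2849 = 32 * 89 + 1.
Step 3: Since 2849 mod 89 = 1, the inverse is x = 37.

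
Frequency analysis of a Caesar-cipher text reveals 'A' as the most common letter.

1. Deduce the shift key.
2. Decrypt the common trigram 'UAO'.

Step 1: In English, 'E' is the most frequent letter (12.7%).
Step 2: The most frequent ciphertext letter is 'A' (position 0).
Step 3: Shift = (0 - 4) mod 26 = 22.
Step 4: Decrypt 'UAO' by shifting back 22:
  U -> Y
  A -> E
  O -> S
Step 5: 'UAO' decrypts to 'YES'.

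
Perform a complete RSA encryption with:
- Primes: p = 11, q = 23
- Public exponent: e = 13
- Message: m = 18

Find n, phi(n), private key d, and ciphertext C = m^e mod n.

Step 1: n = 11 * 23 = 253.
Step 2: phi(n) = (11-1)(23-1) = 10 * 22 = 220.
Step 3: Find d = 13^(-1) mod 220 = 17.
  Verify: 13 * 17 = 221 = 1 (mod 220).
Step 4: C = 18^13 mod 253 = 2.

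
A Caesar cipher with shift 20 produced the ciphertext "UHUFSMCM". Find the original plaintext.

Step 1: Reverse the shift by subtracting 20 from each letter position.
  U (position 20) -> position (20-20) mod 26 = 0 -> A
  H (position 7) -> position (7-20) mod 26 = 13 -> N
  U (position 20) -> position (20-20) mod 26 = 0 -> A
  F (position 5) -> position (5-20) mod 26 = 11 -> L
  S (position 18) -> position (18-20) mod 26 = 24 -> Y
  M (position 12) -> position (12-20) mod 26 = 18 -> S
  C (position 2) -> position (2-20) mod 26 = 8 -> I
  M (position 12) -> position (12-20) mod 26 = 18 -> S
Decrypted message: ANALYSIS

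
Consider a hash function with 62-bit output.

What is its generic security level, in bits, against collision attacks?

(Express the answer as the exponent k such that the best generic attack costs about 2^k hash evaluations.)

Step 1: The hash has a 62-bit output.
Step 2: Collision resistance means it should be infeasible to find any x != y with h(x) = h(y).
By the birthday bound, a generic collision search succeeds after about sqrt(2^62) = 2^(62/2) = 2^31 evaluations.
Step 3: Security level = 31 bits.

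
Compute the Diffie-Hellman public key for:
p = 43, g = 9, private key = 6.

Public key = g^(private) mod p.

Step 1: A = g^a mod p = 9^6 mod 43.
  9^1 mod 43 = 9
  9^2 mod 43 = (9 * 9) mod 43 = 38
  9^3 mod 43 = (38 * 9) mod 43 = 41
  9^4 mod 43 = (41 * 9) mod 43 = 25
  9^5 mod 43 = (25 * 9) mod 43 = 10
  9^6 mod 43 = (10 * 9) mod 43 = 4
Result: A = 4.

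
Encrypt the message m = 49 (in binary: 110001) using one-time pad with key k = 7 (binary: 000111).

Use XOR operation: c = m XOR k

Step 1: Write out the XOR operation bit by bit:
  Message: 110001
  Key:     000111
  XOR:     110110
Step 2: Convert to decimal: 110110 = 54.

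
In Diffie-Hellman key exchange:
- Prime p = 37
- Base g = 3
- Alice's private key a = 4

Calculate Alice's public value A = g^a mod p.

Step 1: A = g^a mod p = 3^4 mod 37.
  3^1 mod 37 = 3
  3^2 mod 37 = (3 * 3) mod 37 = 9
  3^3 mod 37 = (9 * 3) mod 37 = 27
  3^4 mod 37 = (27 * 3) mod 37 = 7
Result: A = 7.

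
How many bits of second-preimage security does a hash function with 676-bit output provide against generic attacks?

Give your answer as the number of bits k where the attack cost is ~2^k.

Step 1: The hash has a 676-bit output.
Step 2: Second-preimage resistance means: given a specific input x, it should be infeasible to find a different y with h(y) = h(x).
With a 676-bit output, a generic search for a second preimage costs about 2^676 evaluations (each trial matches the fixed target with probability 2^-676).
Step 3: Security level = 676 bits.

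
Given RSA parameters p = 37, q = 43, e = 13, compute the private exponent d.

Step 1: n = 37 * 43 = 1591.
Step 2: phi(n) = 36 * 42 = 1512.
Step 3: Find d such that 13 * d = 1 (mod 1512).
Step 4: d = 13^(-1) mod 1512 = 349.
Verification: 13 * 349 = 4537 = 3 * 1512 + 1.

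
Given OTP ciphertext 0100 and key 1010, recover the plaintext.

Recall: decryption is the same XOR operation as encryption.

Step 1: XOR ciphertext with key:
  Ciphertext: 0100
  Key:        1010
  XOR:        1110
Step 2: Plaintext = 1110 = 14 in decimal.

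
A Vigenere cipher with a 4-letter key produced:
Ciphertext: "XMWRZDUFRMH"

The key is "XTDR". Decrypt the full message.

Step 1: Key 'XTDR' has length 4. Extended key: XTDRXTDRXTD
Step 2: Decrypt each position:
  X(23) - X(23) = 0 = A
  M(12) - T(19) = 19 = T
  W(22) - D(3) = 19 = T
  R(17) - R(17) = 0 = A
  Z(25) - X(23) = 2 = C
  D(3) - T(19) = 10 = K
  U(20) - D(3) = 17 = R
  F(5) - R(17) = 14 = O
  R(17) - X(23) = 20 = U
  M(12) - T(19) = 19 = T
  H(7) - D(3) = 4 = E
Plaintext: ATTACKROUTE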